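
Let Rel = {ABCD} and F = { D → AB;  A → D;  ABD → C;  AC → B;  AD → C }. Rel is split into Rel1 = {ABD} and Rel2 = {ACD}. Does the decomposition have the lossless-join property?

Yes

Common attributes: Rel1 ∩ Rel2 = {AD}.
Closure of {AD}: D → AB applies, adding B; ABD → C applies, adding C. So (AD)⁺ = {ABCD}.
This closure contains every attribute of Rel1, so Rel1 ∩ Rel2 → Rel1. The join is lossless.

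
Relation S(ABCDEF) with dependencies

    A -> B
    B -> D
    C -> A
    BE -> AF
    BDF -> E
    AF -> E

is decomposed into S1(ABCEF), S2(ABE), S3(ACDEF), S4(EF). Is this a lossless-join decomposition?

Chase test. Columns are ABCDEF; row i has aⱼ where attribute j ∈ Si, else bᵢⱼ.
Initial tableau (one row per fragment):
  row 1: a1 a2 a3 b14 a5 a6
  row 2: a1 a2 b23 b24 a5 b26
  row 3: a1 b32 a3 a4 a5 a6
  row 4: b41 b42 b43 b44 a5 a6
Rows 1 and 3 agree on A; apply A→B and equate their B entries.
Rows 1 and 2 agree on B; apply B→D and equate their D entries.
Rows 1 and 3 agree on B; apply B→D and equate their D entries.
Rows 1 and 2 agree on BE; apply BE→AF and equate their AF entries.
Row 1 is now all distinguished symbols — the join is lossless.

Yes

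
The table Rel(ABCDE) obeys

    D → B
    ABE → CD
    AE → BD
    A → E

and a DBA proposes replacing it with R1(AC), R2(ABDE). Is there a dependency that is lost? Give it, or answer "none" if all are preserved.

D → B lies within R2.
ABE → CD: restricted closure across fragments reaches CD.
AE → BD lies within R2.
A → E lies within R2.
Every dependency is enforceable on the fragments, so the decomposition is dependency-preserving.

none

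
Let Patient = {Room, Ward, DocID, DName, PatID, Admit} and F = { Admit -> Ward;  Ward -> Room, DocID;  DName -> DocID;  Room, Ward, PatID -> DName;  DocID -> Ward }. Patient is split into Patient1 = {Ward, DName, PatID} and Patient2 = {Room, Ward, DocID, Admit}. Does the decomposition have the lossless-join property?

Common attributes: Patient1 ∩ Patient2 = {Ward}.
Closure of {Ward}: Ward → Room, DocID applies, adding Room, DocID. So (Ward)⁺ = {Room, Ward, DocID}.
The closure contains neither all of Patient1 = {Ward, DName, PatID} nor all of Patient2 = {Room, Ward, DocID, Admit}, so the common attributes are not a superkey of either fragment. The join is lossy.

No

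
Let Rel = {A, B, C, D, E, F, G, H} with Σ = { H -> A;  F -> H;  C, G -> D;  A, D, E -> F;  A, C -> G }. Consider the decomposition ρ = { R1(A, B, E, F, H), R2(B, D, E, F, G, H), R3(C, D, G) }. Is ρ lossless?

Chase test. Columns are A, B, C, D, E, F, G, H; row i has aⱼ where attribute j ∈ Ri, else bᵢⱼ.
Initial tableau (one row per fragment):
  row 1: a1 a2 b13 b14 a5 a6 b17 a8
  row 2: b21 a2 b23 a4 a5 a6 a7 a8
  row 3: b31 b32 a3 a4 b35 b36 a7 b38
Rows 1 and 2 agree on H; apply H→A and equate their A entries.
No row becomes fully distinguished — the join is lossy.

No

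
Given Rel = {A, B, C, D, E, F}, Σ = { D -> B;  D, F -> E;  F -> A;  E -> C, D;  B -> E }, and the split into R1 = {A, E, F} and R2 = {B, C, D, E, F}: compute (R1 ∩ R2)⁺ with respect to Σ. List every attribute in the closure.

A, B, C, D, E, F

R1 ∩ R2 = {E, F}.
F → A applies, adding A
E → C, D applies, adding C, D
D → B applies, adding B
Closure: {A, B, C, D, E, F}.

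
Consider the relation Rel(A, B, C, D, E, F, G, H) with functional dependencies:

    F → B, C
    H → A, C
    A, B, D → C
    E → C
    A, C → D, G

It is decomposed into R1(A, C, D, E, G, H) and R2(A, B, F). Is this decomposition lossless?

No

Common attributes: R1 ∩ R2 = {A}.
No dependency enlarges {A}, so (A)⁺ = {A}.
The closure contains neither all of R1 = {A, C, D, E, G, H} nor all of R2 = {A, B, F}, so the common attributes are not a superkey of either fragment. The join is lossy.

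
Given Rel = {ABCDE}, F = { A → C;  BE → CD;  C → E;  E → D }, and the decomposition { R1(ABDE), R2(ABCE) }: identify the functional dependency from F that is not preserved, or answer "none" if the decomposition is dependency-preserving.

A → C lies within R2.
BE → CD: restricted closure across fragments reaches CD.
C → E lies within R2.
E → D lies within R1.
Every dependency is enforceable on the fragments, so the decomposition is dependency-preserving.

none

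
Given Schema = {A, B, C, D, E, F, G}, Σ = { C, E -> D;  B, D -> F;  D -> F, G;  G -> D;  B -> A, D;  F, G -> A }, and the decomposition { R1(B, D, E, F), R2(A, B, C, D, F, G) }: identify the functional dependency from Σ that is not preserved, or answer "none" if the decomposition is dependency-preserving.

C, E -> D

Check C, E → D: no single fragment contains all of {C, D, E}, and the restricted closure of {C, E} across the fragments never reaches {D}.
B, D → F is preserved.
D → F, G is preserved.
G → D is preserved.
B → A, D is preserved.
F, G → A is preserved.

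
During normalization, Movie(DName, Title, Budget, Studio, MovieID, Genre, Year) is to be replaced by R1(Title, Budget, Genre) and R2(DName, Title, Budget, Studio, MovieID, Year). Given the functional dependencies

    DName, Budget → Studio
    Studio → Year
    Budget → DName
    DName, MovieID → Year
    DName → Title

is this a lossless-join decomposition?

Common attributes: R1 ∩ R2 = {Title, Budget}.
Closure of {Title, Budget}: Budget → DName applies, adding DName; DName, Budget → Studio applies, adding Studio; Studio → Year applies, adding Year. So (Title, Budget)⁺ = {DName, Title, Budget, Studio, Year}.
The closure contains neither all of R1 = {Title, Budget, Genre} nor all of R2 = {DName, Title, Budget, Studio, MovieID, Year}, so the common attributes are not a superkey of either fragment. The join is lossy.

No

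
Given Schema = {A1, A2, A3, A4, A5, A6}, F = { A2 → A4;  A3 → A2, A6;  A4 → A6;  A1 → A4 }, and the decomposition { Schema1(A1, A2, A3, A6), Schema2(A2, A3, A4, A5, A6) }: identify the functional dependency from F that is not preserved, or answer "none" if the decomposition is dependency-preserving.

A1 → A4

Check A1 → A4: no single fragment contains all of {A1, A4}, and the restricted closure of {A1} across the fragments never reaches {A4}.
A2 → A4 is preserved.
A3 → A2, A6 is preserved.
A4 → A6 is preserved.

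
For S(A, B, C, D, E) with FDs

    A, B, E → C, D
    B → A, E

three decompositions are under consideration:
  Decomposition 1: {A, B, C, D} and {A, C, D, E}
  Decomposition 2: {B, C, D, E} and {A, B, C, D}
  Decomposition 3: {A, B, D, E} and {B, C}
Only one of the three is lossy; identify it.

Decomposition 1: common = {A, C, D}, closure = {A, C, D} → lossy.
Decomposition 2: common = {B, C, D}, closure = {A, B, C, D, E} → lossless.
Decomposition 3: common = {B}, closure = {A, B, C, D, E} → lossless.

Decomposition 1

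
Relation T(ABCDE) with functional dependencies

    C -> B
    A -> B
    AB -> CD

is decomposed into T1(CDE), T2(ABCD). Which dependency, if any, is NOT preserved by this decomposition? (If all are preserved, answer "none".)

C → B lies within T2.
A → B lies within T2.
AB → CD lies within T2.
Every dependency is enforceable on the fragments, so the decomposition is dependency-preserving.

none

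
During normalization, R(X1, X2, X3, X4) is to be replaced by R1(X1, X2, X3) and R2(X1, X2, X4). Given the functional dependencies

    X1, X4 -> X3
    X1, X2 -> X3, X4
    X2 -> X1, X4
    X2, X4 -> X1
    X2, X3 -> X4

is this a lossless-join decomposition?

Yes

Common attributes: R1 ∩ R2 = {X1, X2}.
Closure of {X1, X2}: X1, X2 → X3, X4 applies, adding X3, X4. So (X1, X2)⁺ = {X1, X2, X3, X4}.
This closure contains every attribute of R1, so R1 ∩ R2 → R1. The join is lossless.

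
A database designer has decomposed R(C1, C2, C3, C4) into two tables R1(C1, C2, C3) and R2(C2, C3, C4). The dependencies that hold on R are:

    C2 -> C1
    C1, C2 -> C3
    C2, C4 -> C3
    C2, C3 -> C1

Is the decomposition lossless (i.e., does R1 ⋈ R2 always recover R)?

Yes

Common attributes: R1 ∩ R2 = {C2, C3}.
Closure of {C2, C3}: C2 → C1 applies, adding C1. So (C2, C3)⁺ = {C1, C2, C3}.
This closure contains every attribute of R1, so R1 ∩ R2 → R1. The join is lossless.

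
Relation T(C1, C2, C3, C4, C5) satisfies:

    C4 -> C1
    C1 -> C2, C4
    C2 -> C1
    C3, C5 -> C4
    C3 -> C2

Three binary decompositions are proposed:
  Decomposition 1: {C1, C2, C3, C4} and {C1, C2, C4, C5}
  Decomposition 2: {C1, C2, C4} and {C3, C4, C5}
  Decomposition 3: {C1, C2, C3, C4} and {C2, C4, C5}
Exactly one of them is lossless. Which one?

Decomposition 2

Decomposition 1: common = {C1, C2, C4}, closure = {C1, C2, C4} → lossy.
Decomposition 2: common = {C4}, closure = {C1, C2, C4} → lossless.
Decomposition 3: common = {C2, C4}, closure = {C1, C2, C4} → lossy.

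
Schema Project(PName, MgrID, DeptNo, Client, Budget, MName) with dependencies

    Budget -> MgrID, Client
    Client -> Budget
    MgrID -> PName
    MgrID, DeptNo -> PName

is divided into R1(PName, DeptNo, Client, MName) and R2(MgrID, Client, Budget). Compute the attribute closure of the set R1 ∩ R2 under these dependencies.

PName, MgrID, Client, Budget

R1 ∩ R2 = {Client}.
Client → Budget applies, adding Budget
Budget → MgrID, Client applies, adding MgrID
MgrID → PName applies, adding PName
Closure: {PName, MgrID, Client, Budget}.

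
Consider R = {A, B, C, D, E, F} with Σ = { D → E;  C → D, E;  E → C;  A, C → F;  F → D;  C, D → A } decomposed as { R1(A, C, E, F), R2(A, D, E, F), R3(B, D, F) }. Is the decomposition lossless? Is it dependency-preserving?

Lossless test (chase): Rows 2 and 3 agree on D; apply D→E and equate their E entries. Rows 1 and 2 agree on E; apply E→C and equate their C entries. Rows 1 and 3 agree on E; apply E→C and equate their C entries. Rows 1 and 2 agree on F; apply F→D and equate their D entries. Rows 1 and 3 agree on C, D; apply C, D→A and equate their A entries. Row 3 is now all distinguished symbols — the join is lossless.
Dependency preservation: C → D, E; C, D → A are not contained in any single fragment, but the restricted closure of each left-hand side across the fragments still reaches the right-hand side; the remaining FDs each lie inside some fragment. All dependencies are preserved.

lossless and dependency-preserving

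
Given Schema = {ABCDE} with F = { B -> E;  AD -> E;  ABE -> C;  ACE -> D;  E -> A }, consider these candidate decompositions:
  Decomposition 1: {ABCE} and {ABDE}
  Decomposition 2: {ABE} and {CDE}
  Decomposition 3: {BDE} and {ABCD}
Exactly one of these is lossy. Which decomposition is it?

Decomposition 2

Decomposition 1: common = {ABE}, closure = {ABCDE} → lossless.
Decomposition 2: common = {E}, closure = {AE} → lossy.
Decomposition 3: common = {BD}, closure = {ABCDE} → lossless.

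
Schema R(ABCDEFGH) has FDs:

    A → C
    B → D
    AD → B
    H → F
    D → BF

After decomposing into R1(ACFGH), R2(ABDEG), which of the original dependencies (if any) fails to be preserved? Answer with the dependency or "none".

Check D → BF: no single fragment contains all of {BDF}, and the restricted closure of {D} across the fragments never reaches {BF}.
A → C is preserved.
B → D is preserved.
AD → B is preserved.
H → F is preserved.

D → BF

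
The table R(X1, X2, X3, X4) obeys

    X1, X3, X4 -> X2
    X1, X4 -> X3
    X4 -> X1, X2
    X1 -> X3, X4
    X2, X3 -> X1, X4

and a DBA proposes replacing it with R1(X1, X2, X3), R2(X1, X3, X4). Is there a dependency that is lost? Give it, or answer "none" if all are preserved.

X1, X3, X4 → X2: restricted closure across fragments reaches X2.
X1, X4 → X3 lies within R2.
X4 → X1, X2: restricted closure across fragments reaches X1, X2.
X1 → X3, X4 lies within R2.
X2, X3 → X1, X4: restricted closure across fragments reaches X1, X4.
Every dependency is enforceable on the fragments, so the decomposition is dependency-preserving.

none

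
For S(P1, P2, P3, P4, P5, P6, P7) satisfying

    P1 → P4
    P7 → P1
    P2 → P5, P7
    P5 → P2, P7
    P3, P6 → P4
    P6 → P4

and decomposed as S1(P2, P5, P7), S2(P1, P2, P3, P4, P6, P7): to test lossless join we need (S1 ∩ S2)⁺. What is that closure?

S1 ∩ S2 = {P2, P7}.
P7 → P1 applies, adding P1
P2 → P5, P7 applies, adding P5
P1 → P4 applies, adding P4
Closure: {P1, P2, P4, P5, P7}.

P1, P2, P4, P5, P7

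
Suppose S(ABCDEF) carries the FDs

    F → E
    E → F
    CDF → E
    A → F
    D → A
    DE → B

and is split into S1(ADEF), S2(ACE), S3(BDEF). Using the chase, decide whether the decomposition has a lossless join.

Chase test. Columns are ABCDEF; row i has aⱼ where attribute j ∈ Si, else bᵢⱼ.
Initial tableau (one row per fragment):
  row 1: a1 b12 b13 a4 a5 a6
  row 2: a1 b22 a3 b24 a5 b26
  row 3: b31 a2 b33 a4 a5 a6
Rows 1 and 2 agree on E; apply E→F and equate their F entries.
Rows 1 and 3 agree on D; apply D→A and equate their A entries.
Rows 1 and 3 agree on DE; apply DE→B and equate their B entries.
No row becomes fully distinguished — the join is lossy.

No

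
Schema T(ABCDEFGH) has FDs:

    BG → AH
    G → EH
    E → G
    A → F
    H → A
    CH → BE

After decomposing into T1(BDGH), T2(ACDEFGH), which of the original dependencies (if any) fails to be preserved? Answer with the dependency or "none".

CH → BE

Check CH → BE: no single fragment contains all of {BCEH}, and the restricted closure of {CH} across the fragments never reaches {BE}.
BG → AH is preserved.
G → EH is preserved.
E → G is preserved.
A → F is preserved.
H → A is preserved.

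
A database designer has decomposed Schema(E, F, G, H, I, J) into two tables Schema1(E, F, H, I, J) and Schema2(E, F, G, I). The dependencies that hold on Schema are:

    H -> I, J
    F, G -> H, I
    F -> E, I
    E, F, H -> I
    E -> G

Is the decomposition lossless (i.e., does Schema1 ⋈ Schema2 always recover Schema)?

Common attributes: Schema1 ∩ Schema2 = {E, F, I}.
Closure of {E, F, I}: E → G applies, adding G; F, G → H, I applies, adding H; H → I, J applies, adding J. So (E, F, I)⁺ = {E, F, G, H, I, J}.
This closure contains every attribute of Schema1, so Schema1 ∩ Schema2 → Schema1. The join is lossless.

Yes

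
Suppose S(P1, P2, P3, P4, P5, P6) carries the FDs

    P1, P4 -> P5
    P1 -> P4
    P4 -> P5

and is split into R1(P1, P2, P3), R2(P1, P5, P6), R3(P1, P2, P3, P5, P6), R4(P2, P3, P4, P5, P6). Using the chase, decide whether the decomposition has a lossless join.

No

Chase test. Columns are P1, P2, P3, P4, P5, P6; row i has aⱼ where attribute j ∈ Ri, else bᵢⱼ.
Initial tableau (one row per fragment):
  row 1: a1 a2 a3 b14 b15 b16
  row 2: a1 b22 b23 b24 a5 a6
  row 3: a1 a2 a3 b34 a5 a6
  row 4: b41 a2 a3 a4 a5 a6
Rows 1 and 2 agree on P1; apply P1→P4 and equate their P4 entries.
Rows 1 and 3 agree on P1; apply P1→P4 and equate their P4 entries.
Rows 1 and 2 agree on P4; apply P4→P5 and equate their P5 entries.
No row becomes fully distinguished — the join is lossy.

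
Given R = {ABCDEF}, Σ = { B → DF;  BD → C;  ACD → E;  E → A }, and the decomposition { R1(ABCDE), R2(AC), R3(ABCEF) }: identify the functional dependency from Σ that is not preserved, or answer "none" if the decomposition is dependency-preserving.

B → DF: restricted closure across fragments reaches DF.
BD → C lies within R1.
ACD → E lies within R1.
E → A lies within R1.
Every dependency is enforceable on the fragments, so the decomposition is dependency-preserving.

none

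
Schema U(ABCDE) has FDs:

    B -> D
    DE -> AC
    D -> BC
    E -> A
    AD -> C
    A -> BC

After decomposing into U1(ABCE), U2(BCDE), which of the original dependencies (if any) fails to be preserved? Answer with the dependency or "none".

none

B → D lies within U2.
DE → AC: restricted closure across fragments reaches AC.
D → BC lies within U2.
E → A lies within U1.
AD → C: restricted closure across fragments reaches C.
A → BC lies within U1.
Every dependency is enforceable on the fragments, so the decomposition is dependency-preserving.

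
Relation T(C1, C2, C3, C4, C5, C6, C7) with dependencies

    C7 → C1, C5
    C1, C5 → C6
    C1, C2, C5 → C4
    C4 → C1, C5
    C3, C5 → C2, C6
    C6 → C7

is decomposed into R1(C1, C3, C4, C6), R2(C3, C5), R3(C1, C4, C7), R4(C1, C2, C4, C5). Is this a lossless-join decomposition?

No

Chase test. Columns are C1, C2, C3, C4, C5, C6, C7; row i has aⱼ where attribute j ∈ Ri, else bᵢⱼ.
Initial tableau (one row per fragment):
  row 1: a1 b12 a3 a4 b15 a6 b17
  row 2: b21 b22 a3 b24 a5 b26 b27
  row 3: a1 b32 b33 a4 b35 b36 a7
  row 4: a1 a2 b43 a4 a5 b46 b47
Rows 1 and 3 agree on C4; apply C4→C1, C5 and equate their C1, C5 entries.
Rows 1 and 4 agree on C4; apply C4→C1, C5 and equate their C1, C5 entries.
Rows 1 and 2 agree on C3, C5; apply C3, C5→C2, C6 and equate their C2, C6 entries.
Rows 1 and 2 agree on C6; apply C6→C7 and equate their C7 entries.
Rows 1 and 2 agree on C7; apply C7→C1, C5 and equate their C1, C5 entries.
Rows 1 and 3 agree on C1, C5; apply C1, C5→C6 and equate their C6 entries.
Rows 1 and 4 agree on C1, C5; apply C1, C5→C6 and equate their C6 entries.
Rows 1 and 2 agree on C1, C2, C5; apply C1, C2, C5→C4 and equate their C4 entries.
Rows 1 and 3 agree on C6; apply C6→C7 and equate their C7 entries.
Rows 1 and 4 agree on C6; apply C6→C7 and equate their C7 entries.
No row becomes fully distinguished — the join is lossy.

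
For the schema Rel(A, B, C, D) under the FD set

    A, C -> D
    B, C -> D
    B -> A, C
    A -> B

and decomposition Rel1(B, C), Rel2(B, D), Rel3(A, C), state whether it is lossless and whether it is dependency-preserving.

lossy and not dependency-preserving

Lossless test (chase): Rows 1 and 2 agree on B; apply B→A, C and equate their A, C entries. Rows 1 and 2 agree on A, C; apply A, C→D and equate their D entries. No row becomes fully distinguished — the join is lossy.
Dependency preservation: the restricted closure of {A, C} across the fragments never reaches {D}, so A, C → D cannot be enforced without a join — not preserved.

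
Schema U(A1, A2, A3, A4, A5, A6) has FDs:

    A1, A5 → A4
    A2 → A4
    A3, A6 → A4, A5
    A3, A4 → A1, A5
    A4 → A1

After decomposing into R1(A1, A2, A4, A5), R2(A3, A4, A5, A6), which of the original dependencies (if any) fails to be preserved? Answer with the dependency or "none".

A1, A5 → A4 lies within R1.
A2 → A4 lies within R1.
A3, A6 → A4, A5 lies within R2.
A3, A4 → A1, A5: restricted closure across fragments reaches A1, A5.
A4 → A1 lies within R1.
Every dependency is enforceable on the fragments, so the decomposition is dependency-preserving.

none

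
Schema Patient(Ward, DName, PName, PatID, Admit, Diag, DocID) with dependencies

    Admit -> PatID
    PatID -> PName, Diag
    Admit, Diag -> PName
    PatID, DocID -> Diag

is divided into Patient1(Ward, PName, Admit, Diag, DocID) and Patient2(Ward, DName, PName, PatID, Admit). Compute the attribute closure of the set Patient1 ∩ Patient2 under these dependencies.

Patient1 ∩ Patient2 = {Ward, PName, Admit}.
Admit → PatID applies, adding PatID
PatID → PName, Diag applies, adding Diag
Closure: {Ward, PName, PatID, Admit, Diag}.

Ward, PName, PatID, Admit, Diag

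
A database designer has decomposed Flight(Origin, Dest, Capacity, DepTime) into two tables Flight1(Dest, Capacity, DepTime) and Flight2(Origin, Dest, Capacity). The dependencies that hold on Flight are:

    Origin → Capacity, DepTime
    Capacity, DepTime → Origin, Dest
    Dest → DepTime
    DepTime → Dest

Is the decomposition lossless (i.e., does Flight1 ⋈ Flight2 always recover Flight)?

Yes

Common attributes: Flight1 ∩ Flight2 = {Dest, Capacity}.
Closure of {Dest, Capacity}: Dest → DepTime applies, adding DepTime; Capacity, DepTime → Origin, Dest applies, adding Origin. So (Dest, Capacity)⁺ = {Origin, Dest, Capacity, DepTime}.
This closure contains every attribute of Flight1, so Flight1 ∩ Flight2 → Flight1. The join is lossless.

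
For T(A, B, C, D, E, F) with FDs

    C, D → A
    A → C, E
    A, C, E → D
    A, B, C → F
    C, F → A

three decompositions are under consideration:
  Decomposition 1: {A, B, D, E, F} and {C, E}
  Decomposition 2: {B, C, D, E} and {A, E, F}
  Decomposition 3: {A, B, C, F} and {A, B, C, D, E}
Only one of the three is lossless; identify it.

Decomposition 1: common = {E}, closure = {E} → lossy.
Decomposition 2: common = {E}, closure = {E} → lossy.
Decomposition 3: common = {A, B, C}, closure = {A, B, C, D, E, F} → lossless.

Decomposition 3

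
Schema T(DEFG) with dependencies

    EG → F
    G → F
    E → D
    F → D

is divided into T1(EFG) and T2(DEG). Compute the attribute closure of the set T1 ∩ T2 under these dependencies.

T1 ∩ T2 = {EG}.
EG → F applies, adding F
E → D applies, adding D
Closure: {DEFG}.

DEFG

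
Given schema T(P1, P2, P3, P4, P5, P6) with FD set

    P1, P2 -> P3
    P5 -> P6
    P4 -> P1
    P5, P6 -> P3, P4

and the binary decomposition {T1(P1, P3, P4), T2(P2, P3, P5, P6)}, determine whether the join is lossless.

No

Common attributes: T1 ∩ T2 = {P3}.
No dependency enlarges {P3}, so (P3)⁺ = {P3}.
The closure contains neither all of T1 = {P1, P3, P4} nor all of T2 = {P2, P3, P5, P6}, so the common attributes are not a superkey of either fragment. The join is lossy.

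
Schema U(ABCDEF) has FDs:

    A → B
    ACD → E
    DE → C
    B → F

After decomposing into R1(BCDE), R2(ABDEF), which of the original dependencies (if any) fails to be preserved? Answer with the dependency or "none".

Check ACD → E: no single fragment contains all of {ACDE}, and the restricted closure of {ACD} across the fragments never reaches {E}.
A → B is preserved.
DE → C is preserved.
B → F is preserved.

ACD → E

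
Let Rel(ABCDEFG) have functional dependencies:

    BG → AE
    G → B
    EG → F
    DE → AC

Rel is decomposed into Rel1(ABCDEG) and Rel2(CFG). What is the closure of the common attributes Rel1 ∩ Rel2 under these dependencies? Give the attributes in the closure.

Rel1 ∩ Rel2 = {CG}.
G → B applies, adding B
BG → AE applies, adding AE
EG → F applies, adding F
Closure: {ABCEFG}.

ABCEFG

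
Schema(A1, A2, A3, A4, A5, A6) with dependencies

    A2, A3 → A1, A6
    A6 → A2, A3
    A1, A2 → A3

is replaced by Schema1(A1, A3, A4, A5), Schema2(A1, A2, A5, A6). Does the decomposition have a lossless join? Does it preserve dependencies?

Lossless test: (A1, A5)⁺ = {A1, A5}, which is a superkey of neither fragment — lossy.
Dependency preservation: the restricted closure of {A2, A3} across the fragments never reaches {A1, A6}, so A2, A3 → A1, A6 cannot be enforced without a join — not preserved.

lossy and not dependency-preserving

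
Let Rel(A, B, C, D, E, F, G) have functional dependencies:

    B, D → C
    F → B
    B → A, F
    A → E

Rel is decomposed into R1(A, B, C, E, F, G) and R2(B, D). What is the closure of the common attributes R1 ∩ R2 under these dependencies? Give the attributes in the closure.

A, B, E, F

R1 ∩ R2 = {B}.
B → A, F applies, adding A, F
A → E applies, adding E
Closure: {A, B, E, F}.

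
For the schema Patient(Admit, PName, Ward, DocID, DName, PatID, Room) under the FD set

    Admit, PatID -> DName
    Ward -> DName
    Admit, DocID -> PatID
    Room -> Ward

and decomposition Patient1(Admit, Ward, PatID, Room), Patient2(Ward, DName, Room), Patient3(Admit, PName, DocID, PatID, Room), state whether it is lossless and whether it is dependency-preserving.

lossless but not dependency-preserving

Lossless test (chase): Rows 1 and 3 agree on Admit, PatID; apply Admit, PatID→DName and equate their DName entries. Rows 1 and 2 agree on Ward; apply Ward→DName and equate their DName entries. Rows 1 and 3 agree on Room; apply Room→Ward and equate their Ward entries. Row 3 is now all distinguished symbols — the join is lossless.
Dependency preservation: the restricted closure of {Admit, PatID} across the fragments never reaches {DName}, so Admit, PatID → DName cannot be enforced without a join — not preserved.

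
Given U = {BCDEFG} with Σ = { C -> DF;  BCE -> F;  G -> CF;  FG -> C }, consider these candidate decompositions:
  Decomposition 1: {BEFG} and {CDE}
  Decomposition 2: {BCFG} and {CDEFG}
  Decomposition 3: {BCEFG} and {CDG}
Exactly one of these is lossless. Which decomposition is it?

Decomposition 3

Decomposition 1: common = {E}, closure = {E} → lossy.
Decomposition 2: common = {CFG}, closure = {CDFG} → lossy.
Decomposition 3: common = {CG}, closure = {CDFG} → lossless.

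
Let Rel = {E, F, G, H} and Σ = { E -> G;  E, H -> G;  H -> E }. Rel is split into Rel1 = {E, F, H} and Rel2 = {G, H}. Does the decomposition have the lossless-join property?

Common attributes: Rel1 ∩ Rel2 = {H}.
Closure of {H}: H → E applies, adding E; E → G applies, adding G. So (H)⁺ = {E, G, H}.
This closure contains every attribute of Rel2, so Rel1 ∩ Rel2 → Rel2. The join is lossless.

Yes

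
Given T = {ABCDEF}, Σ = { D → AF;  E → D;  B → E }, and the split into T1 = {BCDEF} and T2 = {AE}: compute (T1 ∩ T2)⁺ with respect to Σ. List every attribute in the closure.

ADEF

T1 ∩ T2 = {E}.
E → D applies, adding D
D → AF applies, adding AF
Closure: {ADEF}.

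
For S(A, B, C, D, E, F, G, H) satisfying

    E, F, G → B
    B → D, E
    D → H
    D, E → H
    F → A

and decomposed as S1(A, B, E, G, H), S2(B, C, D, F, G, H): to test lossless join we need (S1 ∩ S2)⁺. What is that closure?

B, D, E, G, H

S1 ∩ S2 = {B, G, H}.
B → D, E applies, adding D, E
Closure: {B, D, E, G, H}.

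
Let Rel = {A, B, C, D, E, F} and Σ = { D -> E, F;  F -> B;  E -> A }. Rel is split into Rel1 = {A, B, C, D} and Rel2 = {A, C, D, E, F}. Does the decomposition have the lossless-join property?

Common attributes: Rel1 ∩ Rel2 = {A, C, D}.
Closure of {A, C, D}: D → E, F applies, adding E, F; F → B applies, adding B. So (A, C, D)⁺ = {A, B, C, D, E, F}.
This closure contains every attribute of Rel1, so Rel1 ∩ Rel2 → Rel1. The join is lossless.

Yes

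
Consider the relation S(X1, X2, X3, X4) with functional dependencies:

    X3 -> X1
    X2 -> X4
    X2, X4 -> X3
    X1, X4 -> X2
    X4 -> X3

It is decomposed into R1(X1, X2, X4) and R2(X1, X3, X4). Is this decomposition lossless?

Yes

Common attributes: R1 ∩ R2 = {X1, X4}.
Closure of {X1, X4}: X1, X4 → X2 applies, adding X2; X4 → X3 applies, adding X3. So (X1, X4)⁺ = {X1, X2, X3, X4}.
This closure contains every attribute of R1, so R1 ∩ R2 → R1. The join is lossless.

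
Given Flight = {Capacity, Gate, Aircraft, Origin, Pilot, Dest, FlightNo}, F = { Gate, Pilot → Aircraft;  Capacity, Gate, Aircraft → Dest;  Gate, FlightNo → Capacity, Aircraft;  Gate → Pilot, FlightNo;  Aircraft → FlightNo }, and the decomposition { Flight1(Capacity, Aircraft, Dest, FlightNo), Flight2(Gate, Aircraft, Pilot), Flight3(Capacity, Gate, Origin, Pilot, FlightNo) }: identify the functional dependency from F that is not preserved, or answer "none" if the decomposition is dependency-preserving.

Check Capacity, Gate, Aircraft → Dest: no single fragment contains all of {Capacity, Gate, Aircraft, Dest}, and the restricted closure of {Capacity, Gate, Aircraft} across the fragments never reaches {Dest}.
Gate, Pilot → Aircraft is preserved.
Gate, FlightNo → Capacity, Aircraft is preserved.
Gate → Pilot, FlightNo is preserved.
Aircraft → FlightNo is preserved.

Capacity, Gate, Aircraft → Dest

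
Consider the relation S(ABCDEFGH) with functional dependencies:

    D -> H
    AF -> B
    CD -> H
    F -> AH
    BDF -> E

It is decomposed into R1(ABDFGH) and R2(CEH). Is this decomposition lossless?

Common attributes: R1 ∩ R2 = {H}.
No dependency enlarges {H}, so (H)⁺ = {H}.
The closure contains neither all of R1 = {ABDFGH} nor all of R2 = {CEH}, so the common attributes are not a superkey of either fragment. The join is lossy.

No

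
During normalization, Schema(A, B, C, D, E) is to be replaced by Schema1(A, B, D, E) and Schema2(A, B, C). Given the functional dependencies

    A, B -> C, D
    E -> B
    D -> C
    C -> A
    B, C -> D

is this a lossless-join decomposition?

Common attributes: Schema1 ∩ Schema2 = {A, B}.
Closure of {A, B}: A, B → C, D applies, adding C, D. So (A, B)⁺ = {A, B, C, D}.
This closure contains every attribute of Schema2, so Schema1 ∩ Schema2 → Schema2. The join is lossless.

Yes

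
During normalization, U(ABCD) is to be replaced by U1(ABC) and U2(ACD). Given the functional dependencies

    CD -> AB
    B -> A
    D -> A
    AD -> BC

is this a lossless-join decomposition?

Common attributes: U1 ∩ U2 = {AC}.
No dependency enlarges {AC}, so (AC)⁺ = {AC}.
The closure contains neither all of U1 = {ABC} nor all of U2 = {ACD}, so the common attributes are not a superkey of either fragment. The join is lossy.

No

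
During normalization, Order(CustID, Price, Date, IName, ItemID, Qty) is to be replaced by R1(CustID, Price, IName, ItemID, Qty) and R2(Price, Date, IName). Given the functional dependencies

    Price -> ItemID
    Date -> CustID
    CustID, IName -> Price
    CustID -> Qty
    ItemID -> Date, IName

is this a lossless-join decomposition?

Yes

Common attributes: R1 ∩ R2 = {Price, IName}.
Closure of {Price, IName}: Price → ItemID applies, adding ItemID; ItemID → Date, IName applies, adding Date; Date → CustID applies, adding CustID; CustID → Qty applies, adding Qty. So (Price, IName)⁺ = {CustID, Price, Date, IName, ItemID, Qty}.
This closure contains every attribute of R1, so R1 ∩ R2 → R1. The join is lossless.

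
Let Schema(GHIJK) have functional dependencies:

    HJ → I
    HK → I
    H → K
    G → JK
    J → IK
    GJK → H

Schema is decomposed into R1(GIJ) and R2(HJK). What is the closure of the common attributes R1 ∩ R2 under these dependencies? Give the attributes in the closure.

R1 ∩ R2 = {J}.
J → IK applies, adding IK
Closure: {IJK}.

IJK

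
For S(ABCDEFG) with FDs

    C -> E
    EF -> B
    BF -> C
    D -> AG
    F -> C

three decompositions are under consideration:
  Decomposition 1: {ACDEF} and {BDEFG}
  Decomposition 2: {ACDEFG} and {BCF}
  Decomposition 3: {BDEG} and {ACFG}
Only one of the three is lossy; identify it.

Decomposition 3

Decomposition 1: common = {DEF}, closure = {ABCDEFG} → lossless.
Decomposition 2: common = {CF}, closure = {BCEF} → lossless.
Decomposition 3: common = {G}, closure = {G} → lossy.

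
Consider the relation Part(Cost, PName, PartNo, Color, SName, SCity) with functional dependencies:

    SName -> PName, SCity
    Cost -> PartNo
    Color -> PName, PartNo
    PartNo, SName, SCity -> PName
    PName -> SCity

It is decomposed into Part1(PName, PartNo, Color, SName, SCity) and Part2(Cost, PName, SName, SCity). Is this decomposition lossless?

Common attributes: Part1 ∩ Part2 = {PName, SName, SCity}.
No dependency enlarges {PName, SName, SCity}, so (PName, SName, SCity)⁺ = {PName, SName, SCity}.
The closure contains neither all of Part1 = {PName, PartNo, Color, SName, SCity} nor all of Part2 = {Cost, PName, SName, SCity}, so the common attributes are not a superkey of either fragment. The join is lossy.

No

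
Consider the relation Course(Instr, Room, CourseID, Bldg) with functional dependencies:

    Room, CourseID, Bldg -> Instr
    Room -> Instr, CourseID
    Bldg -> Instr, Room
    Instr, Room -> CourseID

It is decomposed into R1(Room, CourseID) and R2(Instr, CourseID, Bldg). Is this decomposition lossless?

Common attributes: R1 ∩ R2 = {CourseID}.
No dependency enlarges {CourseID}, so (CourseID)⁺ = {CourseID}.
The closure contains neither all of R1 = {Room, CourseID} nor all of R2 = {Instr, CourseID, Bldg}, so the common attributes are not a superkey of either fragment. The join is lossy.

No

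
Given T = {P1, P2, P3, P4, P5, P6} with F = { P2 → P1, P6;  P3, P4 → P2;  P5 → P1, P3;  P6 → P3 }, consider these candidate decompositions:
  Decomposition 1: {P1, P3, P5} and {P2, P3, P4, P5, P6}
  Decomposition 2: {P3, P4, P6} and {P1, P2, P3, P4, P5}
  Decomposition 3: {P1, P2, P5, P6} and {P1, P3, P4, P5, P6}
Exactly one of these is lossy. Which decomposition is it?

Decomposition 3

Decomposition 1: common = {P3, P5}, closure = {P1, P3, P5} → lossless.
Decomposition 2: common = {P3, P4}, closure = {P1, P2, P3, P4, P6} → lossless.
Decomposition 3: common = {P1, P5, P6}, closure = {P1, P3, P5, P6} → lossy.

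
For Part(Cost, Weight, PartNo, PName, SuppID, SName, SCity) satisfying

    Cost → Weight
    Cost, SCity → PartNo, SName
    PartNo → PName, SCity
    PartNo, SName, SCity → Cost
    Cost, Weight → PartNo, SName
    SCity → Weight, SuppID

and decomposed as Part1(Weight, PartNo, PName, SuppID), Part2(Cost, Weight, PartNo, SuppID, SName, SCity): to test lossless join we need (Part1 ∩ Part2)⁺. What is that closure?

Weight, PartNo, PName, SuppID, SCity

Part1 ∩ Part2 = {Weight, PartNo, SuppID}.
PartNo → PName, SCity applies, adding PName, SCity
Closure: {Weight, PartNo, PName, SuppID, SCity}.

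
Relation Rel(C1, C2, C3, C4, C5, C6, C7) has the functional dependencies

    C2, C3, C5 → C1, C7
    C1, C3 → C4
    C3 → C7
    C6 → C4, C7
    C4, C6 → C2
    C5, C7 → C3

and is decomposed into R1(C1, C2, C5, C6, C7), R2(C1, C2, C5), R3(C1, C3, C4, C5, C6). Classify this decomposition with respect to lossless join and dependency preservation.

Lossless test (chase): Rows 1 and 3 agree on C6; apply C6→C4, C7 and equate their C4, C7 entries. Rows 1 and 3 agree on C4, C6; apply C4, C6→C2 and equate their C2 entries. Rows 1 and 3 agree on C5, C7; apply C5, C7→C3 and equate their C3 entries. Row 1 is now all distinguished symbols — the join is lossless.
Dependency preservation: the restricted closure of {C2, C3, C5} across the fragments never reaches {C1, C7}, so C2, C3, C5 → C1, C7 cannot be enforced without a join — not preserved.

lossless but not dependency-preserving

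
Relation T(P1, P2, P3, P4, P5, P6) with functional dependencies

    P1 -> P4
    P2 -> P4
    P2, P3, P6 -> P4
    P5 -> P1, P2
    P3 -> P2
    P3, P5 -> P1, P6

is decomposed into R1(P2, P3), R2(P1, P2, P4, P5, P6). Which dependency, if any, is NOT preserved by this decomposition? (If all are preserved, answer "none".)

Check P3, P5 → P1, P6: no single fragment contains all of {P1, P3, P5, P6}, and the restricted closure of {P3, P5} across the fragments never reaches {P1, P6}.
P1 → P4 is preserved.
P2 → P4 is preserved.
P2, P3, P6 → P4 is preserved.
P5 → P1, P2 is preserved.
P3 → P2 is preserved.

P3, P5 -> P1, P6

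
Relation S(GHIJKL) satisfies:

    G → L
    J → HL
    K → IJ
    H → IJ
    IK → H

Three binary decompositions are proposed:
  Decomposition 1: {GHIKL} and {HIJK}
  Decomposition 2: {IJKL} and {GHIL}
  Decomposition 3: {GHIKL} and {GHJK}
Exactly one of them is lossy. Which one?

Decomposition 2

Decomposition 1: common = {HIK}, closure = {HIJKL} → lossless.
Decomposition 2: common = {IL}, closure = {IL} → lossy.
Decomposition 3: common = {GHK}, closure = {GHIJKL} → lossless.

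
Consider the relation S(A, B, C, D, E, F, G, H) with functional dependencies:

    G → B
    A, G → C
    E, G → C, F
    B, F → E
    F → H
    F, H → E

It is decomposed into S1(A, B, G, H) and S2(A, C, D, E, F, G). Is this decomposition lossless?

No

Common attributes: S1 ∩ S2 = {A, G}.
Closure of {A, G}: G → B applies, adding B; A, G → C applies, adding C. So (A, G)⁺ = {A, B, C, G}.
The closure contains neither all of S1 = {A, B, G, H} nor all of S2 = {A, C, D, E, F, G}, so the common attributes are not a superkey of either fragment. The join is lossy.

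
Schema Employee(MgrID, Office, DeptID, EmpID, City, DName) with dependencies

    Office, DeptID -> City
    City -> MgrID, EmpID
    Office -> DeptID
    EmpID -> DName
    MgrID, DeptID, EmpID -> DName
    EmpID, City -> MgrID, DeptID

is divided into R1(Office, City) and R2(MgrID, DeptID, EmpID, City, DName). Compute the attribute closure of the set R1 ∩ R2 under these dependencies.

R1 ∩ R2 = {City}.
City → MgrID, EmpID applies, adding MgrID, EmpID
EmpID → DName applies, adding DName
EmpID, City → MgrID, DeptID applies, adding DeptID
Closure: {MgrID, DeptID, EmpID, City, DName}.

MgrID, DeptID, EmpID, City, DName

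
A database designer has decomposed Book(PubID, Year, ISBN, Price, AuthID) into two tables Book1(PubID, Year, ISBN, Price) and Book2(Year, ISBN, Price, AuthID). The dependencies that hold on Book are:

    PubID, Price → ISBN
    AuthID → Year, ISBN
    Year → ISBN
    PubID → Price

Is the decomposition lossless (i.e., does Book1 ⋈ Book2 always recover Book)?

No

Common attributes: Book1 ∩ Book2 = {Year, ISBN, Price}.
No dependency enlarges {Year, ISBN, Price}, so (Year, ISBN, Price)⁺ = {Year, ISBN, Price}.
The closure contains neither all of Book1 = {PubID, Year, ISBN, Price} nor all of Book2 = {Year, ISBN, Price, AuthID}, so the common attributes are not a superkey of either fragment. The join is lossy.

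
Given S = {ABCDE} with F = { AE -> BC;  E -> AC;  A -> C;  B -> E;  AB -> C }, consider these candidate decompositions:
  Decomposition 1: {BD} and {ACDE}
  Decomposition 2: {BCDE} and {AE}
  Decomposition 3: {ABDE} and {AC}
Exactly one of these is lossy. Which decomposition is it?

Decomposition 1

Decomposition 1: common = {D}, closure = {D} → lossy.
Decomposition 2: common = {E}, closure = {ABCE} → lossless.
Decomposition 3: common = {A}, closure = {AC} → lossless.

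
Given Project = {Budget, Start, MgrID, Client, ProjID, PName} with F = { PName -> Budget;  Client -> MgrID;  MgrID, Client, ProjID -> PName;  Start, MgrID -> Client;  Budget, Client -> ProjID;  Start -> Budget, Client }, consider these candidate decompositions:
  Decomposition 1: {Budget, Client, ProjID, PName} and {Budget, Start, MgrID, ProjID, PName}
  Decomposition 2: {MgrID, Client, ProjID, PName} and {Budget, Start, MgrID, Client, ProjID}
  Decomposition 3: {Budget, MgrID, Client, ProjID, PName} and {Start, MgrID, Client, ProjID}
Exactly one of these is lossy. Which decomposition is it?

Decomposition 1: common = {Budget, ProjID, PName}, closure = {Budget, ProjID, PName} → lossy.
Decomposition 2: common = {MgrID, Client, ProjID}, closure = {Budget, MgrID, Client, ProjID, PName} → lossless.
Decomposition 3: common = {MgrID, Client, ProjID}, closure = {Budget, MgrID, Client, ProjID, PName} → lossless.

Decomposition 1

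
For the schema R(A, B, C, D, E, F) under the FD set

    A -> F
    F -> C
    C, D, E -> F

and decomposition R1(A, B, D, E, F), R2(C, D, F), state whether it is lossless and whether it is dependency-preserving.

lossless but not dependency-preserving

Lossless test: (D, F)⁺ = {C, D, F}, which contains all of one fragment — lossless.
Dependency preservation: the restricted closure of {C, D, E} across the fragments never reaches {F}, so C, D, E → F cannot be enforced without a join — not preserved.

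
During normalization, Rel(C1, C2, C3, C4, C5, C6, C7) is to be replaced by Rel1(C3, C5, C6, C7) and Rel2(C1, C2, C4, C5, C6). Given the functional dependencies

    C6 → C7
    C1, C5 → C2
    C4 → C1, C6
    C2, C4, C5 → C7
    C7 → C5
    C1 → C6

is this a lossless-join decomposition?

Common attributes: Rel1 ∩ Rel2 = {C5, C6}.
Closure of {C5, C6}: C6 → C7 applies, adding C7. So (C5, C6)⁺ = {C5, C6, C7}.
The closure contains neither all of Rel1 = {C3, C5, C6, C7} nor all of Rel2 = {C1, C2, C4, C5, C6}, so the common attributes are not a superkey of either fragment. The join is lossy.

No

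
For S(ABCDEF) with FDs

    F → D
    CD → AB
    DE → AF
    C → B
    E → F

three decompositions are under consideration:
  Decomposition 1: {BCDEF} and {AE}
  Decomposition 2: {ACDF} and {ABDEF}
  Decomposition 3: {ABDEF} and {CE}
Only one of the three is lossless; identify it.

Decomposition 1: common = {E}, closure = {ADEF} → lossless.
Decomposition 2: common = {ADF}, closure = {ADF} → lossy.
Decomposition 3: common = {E}, closure = {ADEF} → lossy.

Decomposition 1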